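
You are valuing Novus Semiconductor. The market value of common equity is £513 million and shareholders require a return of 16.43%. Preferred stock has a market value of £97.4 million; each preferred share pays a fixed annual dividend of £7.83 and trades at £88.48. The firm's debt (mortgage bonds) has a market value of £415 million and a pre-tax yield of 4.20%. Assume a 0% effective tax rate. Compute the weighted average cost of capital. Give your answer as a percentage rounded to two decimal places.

10.76%

Cost of preferred: Rp = 7.83 / 88.48 = 8.8495%.
Total capital V = 513 + 97.4 + 415 = 1025.4.
Equity: weight = 513/1025.4 = 0.5003; cost = 16.43%.
Preferred: weight = 97.4/1025.4 = 0.0950; cost = 8.8495%.
Mortgage bonds: weight = 415/1025.4 = 0.4047; after-tax cost = 4.2% × (1 − 0%) = 4.2000%.
WACC = 0.5003 × 16.4300% + 0.0950 × 8.8495% + 0.4047 × 4.2000% = 10.7602%.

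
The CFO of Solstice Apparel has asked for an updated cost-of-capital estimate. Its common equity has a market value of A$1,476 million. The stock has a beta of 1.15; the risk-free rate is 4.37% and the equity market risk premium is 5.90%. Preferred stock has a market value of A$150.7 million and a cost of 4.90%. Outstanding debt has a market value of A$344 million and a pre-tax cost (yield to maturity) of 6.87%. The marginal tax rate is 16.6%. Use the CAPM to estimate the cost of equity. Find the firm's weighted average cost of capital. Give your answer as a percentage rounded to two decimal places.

9.73%

Cost of equity via CAPM: Re = 4.37% + 1.15 × 5.9% = 11.1550%.
Total capital V = 1476 + 150.7 + 344 = 1970.7.
Equity: weight = 1476/1970.7 = 0.7490; cost = 11.155%.
Preferred: weight = 150.7/1970.7 = 0.0765; cost = 4.9%.
Debt: weight = 344/1970.7 = 0.1746; after-tax cost = 6.87% × (1 − 16.6%) = 5.7296%.
WACC = 0.7490 × 11.1550% + 0.0765 × 4.9000% + 0.1746 × 5.7296% = 9.7296%.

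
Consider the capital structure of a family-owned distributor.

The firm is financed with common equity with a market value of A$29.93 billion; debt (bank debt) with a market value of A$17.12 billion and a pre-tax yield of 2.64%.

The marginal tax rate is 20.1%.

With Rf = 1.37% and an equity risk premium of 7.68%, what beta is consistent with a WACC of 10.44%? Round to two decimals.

Total capital V = 29.93 + 17.12 = 47.05.
Equity weight = 29.93/47.05 = 0.6361.
Bank debt weight = 17.12/47.05 = 0.3639.
Debt contribution = 0.3639 × 2.64% × (1 − 20.1%) = 0.7675%.
Required equity contribution = 10.44% − 0.7675% = 9.6725%  ⇒  Re = 15.2051%.
CAPM: 15.2051% = 1.37% + β × 7.68%  ⇒  β = 1.8015.

1.80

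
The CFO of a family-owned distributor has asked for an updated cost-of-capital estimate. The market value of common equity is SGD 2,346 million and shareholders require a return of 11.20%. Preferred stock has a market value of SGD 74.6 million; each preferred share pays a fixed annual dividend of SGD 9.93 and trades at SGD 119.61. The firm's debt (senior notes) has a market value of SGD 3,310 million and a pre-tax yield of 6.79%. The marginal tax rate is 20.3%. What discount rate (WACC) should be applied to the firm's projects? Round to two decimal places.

Cost of preferred: Rp = 9.93 / 119.61 = 8.3020%.
Total capital V = 2346 + 74.6 + 3310 = 5730.6.
Equity: weight = 2346/5730.6 = 0.4094; cost = 11.2%.
Preferred: weight = 74.6/5730.6 = 0.0130; cost = 8.302%.
Senior notes: weight = 3310/5730.6 = 0.5776; after-tax cost = 6.79% × (1 − 20.3%) = 5.4116%.
WACC = 0.4094 × 11.2000% + 0.0130 × 8.3020% + 0.5776 × 5.4116% = 7.8189%.

7.82%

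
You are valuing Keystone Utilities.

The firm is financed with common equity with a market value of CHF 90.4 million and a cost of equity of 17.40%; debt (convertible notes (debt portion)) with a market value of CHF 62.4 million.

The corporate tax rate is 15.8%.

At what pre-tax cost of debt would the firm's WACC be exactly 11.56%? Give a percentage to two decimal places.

Total capital V = 90.4 + 62.4 = 152.8.
Equity weight = 90.4/152.8 = 0.5916.
Convertible notes (debt portion) weight = 62.4/152.8 = 0.4084.
Equity contribution = 0.5916 × 17.4% = 10.2942%.
Remaining for debt = 11.56% − 10.2942% = 1.2658%.
Rd × (1 − 15.8%) × 0.4084 = 1.2658%  ⇒  Rd = 3.6811%.

3.68%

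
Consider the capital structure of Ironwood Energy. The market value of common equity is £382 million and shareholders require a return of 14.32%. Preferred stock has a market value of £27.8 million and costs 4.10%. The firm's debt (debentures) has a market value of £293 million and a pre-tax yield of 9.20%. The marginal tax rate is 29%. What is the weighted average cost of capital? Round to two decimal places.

Total capital V = 382 + 27.8 + 293 = 702.8.
Equity: weight = 382/702.8 = 0.5435; cost = 14.32%.
Preferred: weight = 27.8/702.8 = 0.0396; cost = 4.1%.
Debentures: weight = 293/702.8 = 0.4169; after-tax cost = 9.2% × (1 − 29%) = 6.5320%.
WACC = 0.5435 × 14.3200% + 0.0396 × 4.1000% + 0.4169 × 6.5320% = 10.6689%.

10.67%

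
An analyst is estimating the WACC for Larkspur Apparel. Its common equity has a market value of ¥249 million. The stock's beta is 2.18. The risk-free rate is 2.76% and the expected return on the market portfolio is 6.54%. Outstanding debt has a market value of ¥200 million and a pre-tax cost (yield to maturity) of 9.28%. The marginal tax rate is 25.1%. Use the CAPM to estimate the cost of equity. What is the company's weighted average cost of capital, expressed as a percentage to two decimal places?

9.20%

Market risk premium = 6.54% − 2.76% = 3.78%.
Cost of equity via CAPM: Re = 2.76% + 2.18 × 3.78% = 11.0004%.
Total capital V = 249 + 200 = 449.
Equity: weight = 249/449 = 0.5546; cost = 11.0004%.
Debt: weight = 200/449 = 0.4454; after-tax cost = 9.28% × (1 − 25.1%) = 6.9507%.
WACC = 0.5546 × 11.0004% + 0.4454 × 6.9507% = 9.1965%.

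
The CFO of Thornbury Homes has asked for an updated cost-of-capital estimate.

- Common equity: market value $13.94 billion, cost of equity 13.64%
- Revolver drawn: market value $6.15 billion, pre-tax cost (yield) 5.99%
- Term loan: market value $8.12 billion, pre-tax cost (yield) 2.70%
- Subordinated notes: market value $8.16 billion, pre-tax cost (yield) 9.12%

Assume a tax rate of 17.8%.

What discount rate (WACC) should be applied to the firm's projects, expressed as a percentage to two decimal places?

8.24%

Total capital V = 13.94 + 6.15 + 8.12 + 8.16 = 36.37.
Equity: weight = 13.94/36.37 = 0.3833; cost = 13.64%.
Revolver drawn: weight = 6.15/36.37 = 0.1691; after-tax cost = 5.99% × (1 − 17.8%) = 4.9238%.
Term loan: weight = 8.12/36.37 = 0.2233; after-tax cost = 2.7% × (1 − 17.8%) = 2.2194%.
Subordinated notes: weight = 8.16/36.37 = 0.2244; after-tax cost = 9.12% × (1 − 17.8%) = 7.4966%.
WACC = 0.3833 × 13.6400% + 0.1691 × 4.9238% + 0.2233 × 2.2194% + 0.2244 × 7.4966% = 8.2380%.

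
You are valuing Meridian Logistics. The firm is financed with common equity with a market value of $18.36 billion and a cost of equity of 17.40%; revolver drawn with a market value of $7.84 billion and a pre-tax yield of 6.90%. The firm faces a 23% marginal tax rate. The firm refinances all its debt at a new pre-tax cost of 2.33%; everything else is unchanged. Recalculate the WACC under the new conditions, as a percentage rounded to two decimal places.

12.73%

After the change:
Total capital V = 18.36 + 7.84 = 26.2.
Equity: weight = 18.36/26.2 = 0.7008; cost = 17.4%.
Revolver drawn: weight = 7.84/26.2 = 0.2992; after-tax cost = 2.33% × (1 − 23%) = 1.7941%.
WACC = 0.7008 × 17.4000% + 0.2992 × 1.7941% = 12.7301%.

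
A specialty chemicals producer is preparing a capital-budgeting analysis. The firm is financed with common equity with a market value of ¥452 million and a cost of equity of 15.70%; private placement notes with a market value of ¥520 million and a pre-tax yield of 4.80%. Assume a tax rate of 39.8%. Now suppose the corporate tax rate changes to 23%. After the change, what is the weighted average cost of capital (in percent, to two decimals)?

After the change:
Total capital V = 452 + 520 = 972.
Equity: weight = 452/972 = 0.4650; cost = 15.7%.
Private placement notes: weight = 520/972 = 0.5350; after-tax cost = 4.8% × (1 − 23%) = 3.6960%.
WACC = 0.4650 × 15.7000% + 0.5350 × 3.6960% = 9.2781%.

9.28%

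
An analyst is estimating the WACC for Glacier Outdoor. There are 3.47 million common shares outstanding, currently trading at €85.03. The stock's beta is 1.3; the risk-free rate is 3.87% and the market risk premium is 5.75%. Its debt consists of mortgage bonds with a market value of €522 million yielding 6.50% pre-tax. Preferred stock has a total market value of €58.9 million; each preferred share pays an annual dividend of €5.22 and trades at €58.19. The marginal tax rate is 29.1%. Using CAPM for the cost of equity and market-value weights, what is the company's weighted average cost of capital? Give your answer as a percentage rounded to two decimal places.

Cost of equity via CAPM: Re = 3.87% + 1.3 × 5.75% = 11.3450%.
Cost of preferred: Rp = 5.22 / 58.19 = 8.9706%.
Market value of equity E = 85.03 × 3.47m = 295.0541m.
Total capital V = 295.0541 + 58.9 + 522 = 875.9541.
Equity: weight = 295.0541/875.9541 = 0.3368; cost = 11.345%.
Preferred: weight = 58.9/875.9541 = 0.0672; cost = 8.9706%.
Mortgage bonds: weight = 522/875.9541 = 0.5959; after-tax cost = 6.5% × (1 − 29.1%) = 4.6085%.
WACC = 0.3368 × 11.3450% + 0.0672 × 8.9706% + 0.5959 × 4.6085% = 7.1709%.

7.17%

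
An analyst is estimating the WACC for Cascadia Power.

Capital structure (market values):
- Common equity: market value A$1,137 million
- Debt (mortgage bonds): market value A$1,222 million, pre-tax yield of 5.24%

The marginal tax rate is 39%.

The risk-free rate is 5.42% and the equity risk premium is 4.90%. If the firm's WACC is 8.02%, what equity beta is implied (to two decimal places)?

Total capital V = 1137 + 1222 = 2359.
Equity weight = 1137/2359 = 0.4820.
Mortgage bonds weight = 1222/2359 = 0.5180.
Debt contribution = 0.5180 × 5.24% × (1 − 39%) = 1.6558%.
Required equity contribution = 8.02% − 1.6558% = 6.3642%  ⇒  Re = 13.2042%.
CAPM: 13.2042% = 5.42% + β × 4.9%  ⇒  β = 1.5886.

1.59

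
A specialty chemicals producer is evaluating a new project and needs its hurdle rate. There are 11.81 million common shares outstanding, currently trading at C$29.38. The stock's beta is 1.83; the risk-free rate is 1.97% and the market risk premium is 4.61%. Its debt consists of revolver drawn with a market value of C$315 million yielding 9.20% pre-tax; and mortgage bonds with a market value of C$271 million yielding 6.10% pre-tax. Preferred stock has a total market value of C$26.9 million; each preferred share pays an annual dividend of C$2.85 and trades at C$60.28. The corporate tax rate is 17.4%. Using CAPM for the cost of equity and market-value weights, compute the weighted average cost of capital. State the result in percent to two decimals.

7.81%

Cost of equity via CAPM: Re = 1.97% + 1.83 × 4.61% = 10.4063%.
Cost of preferred: Rp = 2.85 / 60.28 = 4.7279%.
Market value of equity E = 29.38 × 11.81m = 346.9778m.
Total capital V = 346.9778 + 26.9 + 315 + 271 = 959.8778.
Equity: weight = 346.9778/959.8778 = 0.3615; cost = 10.4063%.
Preferred: weight = 26.9/959.8778 = 0.0280; cost = 4.7279%.
Revolver drawn: weight = 315/959.8778 = 0.3282; after-tax cost = 9.2% × (1 − 17.4%) = 7.5992%.
Mortgage bonds: weight = 271/959.8778 = 0.2823; after-tax cost = 6.1% × (1 − 17.4%) = 5.0386%.
WACC = 0.3615 × 10.4063% + 0.0280 × 4.7279% + 0.3282 × 7.5992% + 0.2823 × 5.0386% = 7.8105%.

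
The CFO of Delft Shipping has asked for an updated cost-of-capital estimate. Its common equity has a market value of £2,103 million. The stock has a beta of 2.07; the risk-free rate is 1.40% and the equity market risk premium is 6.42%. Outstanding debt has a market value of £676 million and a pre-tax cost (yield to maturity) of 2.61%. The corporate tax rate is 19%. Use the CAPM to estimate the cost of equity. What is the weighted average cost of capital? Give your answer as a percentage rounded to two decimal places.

Cost of equity via CAPM: Re = 1.4% + 2.07 × 6.42% = 14.6894%.
Total capital V = 2103 + 676 = 2779.
Equity: weight = 2103/2779 = 0.7567; cost = 14.6894%.
Debt: weight = 676/2779 = 0.2433; after-tax cost = 2.61% × (1 − 19%) = 2.1141%.
WACC = 0.7567 × 14.6894% + 0.2433 × 2.1141% = 11.6304%.

11.63%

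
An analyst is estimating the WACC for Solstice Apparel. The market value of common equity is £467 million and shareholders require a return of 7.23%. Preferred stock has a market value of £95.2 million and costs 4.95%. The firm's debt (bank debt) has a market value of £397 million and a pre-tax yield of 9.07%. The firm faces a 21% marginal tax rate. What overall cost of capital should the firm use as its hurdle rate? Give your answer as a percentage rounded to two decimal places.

Total capital V = 467 + 95.2 + 397 = 959.2.
Equity: weight = 467/959.2 = 0.4869; cost = 7.23%.
Preferred: weight = 95.2/959.2 = 0.0992; cost = 4.95%.
Bank debt: weight = 397/959.2 = 0.4139; after-tax cost = 9.07% × (1 − 21%) = 7.1653%.
WACC = 0.4869 × 7.2300% + 0.0992 × 4.9500% + 0.4139 × 7.1653% = 6.9769%.

6.98%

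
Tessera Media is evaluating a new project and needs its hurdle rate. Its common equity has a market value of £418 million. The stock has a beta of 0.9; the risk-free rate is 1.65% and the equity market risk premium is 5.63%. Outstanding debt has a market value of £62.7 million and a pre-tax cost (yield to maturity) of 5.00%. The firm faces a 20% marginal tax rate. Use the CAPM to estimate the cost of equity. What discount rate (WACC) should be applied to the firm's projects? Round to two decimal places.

Cost of equity via CAPM: Re = 1.65% + 0.9 × 5.63% = 6.7170%.
Total capital V = 418 + 62.7 = 480.7.
Equity: weight = 418/480.7 = 0.8696; cost = 6.717%.
Debt: weight = 62.7/480.7 = 0.1304; after-tax cost = 5% × (1 − 20%) = 4.0000%.
WACC = 0.8696 × 6.7170% + 0.1304 × 4.0000% = 6.3626%.

6.36%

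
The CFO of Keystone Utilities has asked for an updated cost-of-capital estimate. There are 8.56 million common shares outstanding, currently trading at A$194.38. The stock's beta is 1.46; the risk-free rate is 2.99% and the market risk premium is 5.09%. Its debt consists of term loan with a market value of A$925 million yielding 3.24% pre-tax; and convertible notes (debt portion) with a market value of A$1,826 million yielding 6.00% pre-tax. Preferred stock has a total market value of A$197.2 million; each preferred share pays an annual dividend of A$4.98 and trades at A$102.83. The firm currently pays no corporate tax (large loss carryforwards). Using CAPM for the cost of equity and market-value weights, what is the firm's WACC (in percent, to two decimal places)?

Cost of equity via CAPM: Re = 2.99% + 1.46 × 5.09% = 10.4214%.
Cost of preferred: Rp = 4.98 / 102.83 = 4.8429%.
Market value of equity E = 194.38 × 8.56m = 1663.8928m.
Total capital V = 1663.8928 + 197.2 + 925 + 1826 = 4612.0928.
Equity: weight = 1663.8928/4612.0928 = 0.3608; cost = 10.4214%.
Preferred: weight = 197.2/4612.0928 = 0.0428; cost = 4.8429%.
Term loan: weight = 925/4612.0928 = 0.2006; after-tax cost = 3.24% × (1 − 0%) = 3.2400%.
Convertible notes (debt portion): weight = 1826/4612.0928 = 0.3959; after-tax cost = 6% × (1 − 0%) = 6.0000%.
WACC = 0.3608 × 10.4214% + 0.0428 × 4.8429% + 0.2006 × 3.2400% + 0.3959 × 6.0000% = 6.9921%.

6.99%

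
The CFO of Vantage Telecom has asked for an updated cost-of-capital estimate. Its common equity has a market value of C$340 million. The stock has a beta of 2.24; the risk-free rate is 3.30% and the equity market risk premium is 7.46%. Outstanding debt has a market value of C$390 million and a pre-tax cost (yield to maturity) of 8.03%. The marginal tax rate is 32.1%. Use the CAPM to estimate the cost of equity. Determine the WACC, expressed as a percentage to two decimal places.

Cost of equity via CAPM: Re = 3.3% + 2.24 × 7.46% = 20.0104%.
Total capital V = 340 + 390 = 730.
Equity: weight = 340/730 = 0.4658; cost = 20.0104%.
Debt: weight = 390/730 = 0.5342; after-tax cost = 8.03% × (1 − 32.1%) = 5.4524%.
WACC = 0.4658 × 20.0104% + 0.5342 × 5.4524% = 12.2328%.

12.23%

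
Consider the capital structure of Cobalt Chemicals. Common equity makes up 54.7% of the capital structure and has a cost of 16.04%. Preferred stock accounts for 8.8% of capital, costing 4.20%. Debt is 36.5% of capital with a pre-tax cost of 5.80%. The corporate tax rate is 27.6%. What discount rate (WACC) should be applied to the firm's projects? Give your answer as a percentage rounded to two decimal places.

10.68%

After-tax cost of debt = 5.8% × (1 − 27.6%) = 4.1992%.
WACC = 0.547 × 16.0400% + 0.088 × 4.2000% + 0.365 × 4.1992% = 10.6762%.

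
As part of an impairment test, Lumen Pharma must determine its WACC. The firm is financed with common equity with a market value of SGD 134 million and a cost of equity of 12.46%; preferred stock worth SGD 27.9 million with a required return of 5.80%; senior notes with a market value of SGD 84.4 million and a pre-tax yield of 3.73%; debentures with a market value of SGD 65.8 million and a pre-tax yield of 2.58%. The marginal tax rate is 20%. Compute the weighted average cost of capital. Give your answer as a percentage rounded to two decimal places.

Total capital V = 134 + 27.9 + 84.4 + 65.8 = 312.1.
Equity: weight = 134/312.1 = 0.4293; cost = 12.46%.
Preferred: weight = 27.9/312.1 = 0.0894; cost = 5.8%.
Senior notes: weight = 84.4/312.1 = 0.2704; after-tax cost = 3.73% × (1 − 20%) = 2.9840%.
Debentures: weight = 65.8/312.1 = 0.2108; after-tax cost = 2.58% × (1 − 20%) = 2.0640%.
WACC = 0.4293 × 12.4600% + 0.0894 × 5.8000% + 0.2704 × 2.9840% + 0.2108 × 2.0640% = 7.1103%.

7.11%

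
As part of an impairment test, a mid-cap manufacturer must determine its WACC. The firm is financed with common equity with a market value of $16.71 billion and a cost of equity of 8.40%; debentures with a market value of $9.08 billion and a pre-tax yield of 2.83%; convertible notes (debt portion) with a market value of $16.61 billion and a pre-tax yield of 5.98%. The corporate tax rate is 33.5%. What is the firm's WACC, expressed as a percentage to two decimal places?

5.27%

Total capital V = 16.71 + 9.08 + 16.61 = 42.4.
Equity: weight = 16.71/42.4 = 0.3941; cost = 8.4%.
Debentures: weight = 9.08/42.4 = 0.2142; after-tax cost = 2.83% × (1 − 33.5%) = 1.8820%.
Convertible notes (debt portion): weight = 16.61/42.4 = 0.3917; after-tax cost = 5.98% × (1 − 33.5%) = 3.9767%.
WACC = 0.3941 × 8.4000% + 0.2142 × 1.8820% + 0.3917 × 3.9767% = 5.2713%.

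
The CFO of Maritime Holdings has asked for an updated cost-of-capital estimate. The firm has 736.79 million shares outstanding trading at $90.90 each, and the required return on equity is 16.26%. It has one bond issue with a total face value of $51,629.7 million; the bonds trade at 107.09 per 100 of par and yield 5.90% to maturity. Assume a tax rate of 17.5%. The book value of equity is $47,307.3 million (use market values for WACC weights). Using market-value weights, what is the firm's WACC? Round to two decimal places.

11.11%

Market value of equity E = 90.9 × 736.79m = 66974.211m. Market value of debt D = 51629.7m × 107.09/100 = 55290.24573m.
Total capital V = 66974.211 + 55290.24573 = 122264.45673.
Equity: weight = 66974.211/122264.45673 = 0.5478; cost = 16.26%.
Bonds outstanding: weight = 55290.24573/122264.45673 = 0.4522; after-tax cost = 5.9% × (1 − 17.5%) = 4.8675%.
WACC = 0.5478 × 16.2600% + 0.4522 × 4.8675% = 11.1081%.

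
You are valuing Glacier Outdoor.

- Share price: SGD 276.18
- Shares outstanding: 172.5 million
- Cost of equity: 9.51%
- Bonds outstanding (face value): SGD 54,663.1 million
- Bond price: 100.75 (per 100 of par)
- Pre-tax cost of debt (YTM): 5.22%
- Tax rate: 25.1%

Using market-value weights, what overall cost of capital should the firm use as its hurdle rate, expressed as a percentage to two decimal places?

Market value of equity E = 276.18 × 172.5m = 47641.05m. Market value of debt D = 54663.1m × 100.75/100 = 55073.07325m.
Total capital V = 47641.05 + 55073.07325 = 102714.12325.
Equity: weight = 47641.05/102714.12325 = 0.4638; cost = 9.51%.
Bonds outstanding: weight = 55073.07325/102714.12325 = 0.5362; after-tax cost = 5.22% × (1 − 25.1%) = 3.9098%.
WACC = 0.4638 × 9.5100% + 0.5362 × 3.9098% = 6.5073%.

6.51%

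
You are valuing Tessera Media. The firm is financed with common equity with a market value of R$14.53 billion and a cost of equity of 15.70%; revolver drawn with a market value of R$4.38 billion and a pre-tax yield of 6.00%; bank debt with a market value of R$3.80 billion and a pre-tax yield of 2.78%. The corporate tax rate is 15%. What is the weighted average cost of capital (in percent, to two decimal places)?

Total capital V = 14.53 + 4.38 + 3.8 = 22.71.
Equity: weight = 14.53/22.71 = 0.6398; cost = 15.7%.
Revolver drawn: weight = 4.38/22.71 = 0.1929; after-tax cost = 6% × (1 − 15%) = 5.1000%.
Bank debt: weight = 3.8/22.71 = 0.1673; after-tax cost = 2.78% × (1 − 15%) = 2.3630%.
WACC = 0.6398 × 15.7000% + 0.1929 × 5.1000% + 0.1673 × 2.3630% = 11.4240%.

11.42%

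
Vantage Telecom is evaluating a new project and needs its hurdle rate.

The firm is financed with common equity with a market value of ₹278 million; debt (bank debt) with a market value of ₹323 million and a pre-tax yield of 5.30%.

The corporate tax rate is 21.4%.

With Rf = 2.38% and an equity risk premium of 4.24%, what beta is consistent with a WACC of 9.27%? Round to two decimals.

3.02

Total capital V = 278 + 323 = 601.
Equity weight = 278/601 = 0.4626.
Bank debt weight = 323/601 = 0.5374.
Debt contribution = 0.5374 × 5.3% × (1 − 21.4%) = 2.2389%.
Required equity contribution = 9.27% − 2.2389% = 7.0311%  ⇒  Re = 15.2004%.
CAPM: 15.2004% = 2.38% + β × 4.24%  ⇒  β = 3.0237.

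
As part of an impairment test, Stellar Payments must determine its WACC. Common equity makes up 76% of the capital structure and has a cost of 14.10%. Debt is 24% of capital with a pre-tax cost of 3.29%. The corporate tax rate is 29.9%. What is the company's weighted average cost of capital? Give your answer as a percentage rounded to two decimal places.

After-tax cost of debt = 3.29% × (1 − 29.9%) = 2.3063%.
WACC = 0.760 × 14.1000% + 0.240 × 2.3063% = 11.2695%.

11.27%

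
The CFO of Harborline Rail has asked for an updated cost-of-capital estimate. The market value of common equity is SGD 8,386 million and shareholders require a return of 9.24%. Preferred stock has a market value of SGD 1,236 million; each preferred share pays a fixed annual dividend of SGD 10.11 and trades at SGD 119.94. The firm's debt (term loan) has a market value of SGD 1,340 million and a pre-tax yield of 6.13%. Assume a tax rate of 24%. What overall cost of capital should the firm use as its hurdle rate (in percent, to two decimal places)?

8.59%

Cost of preferred: Rp = 10.11 / 119.94 = 8.4292%.
Total capital V = 8386 + 1236 + 1340 = 10962.
Equity: weight = 8386/10962 = 0.7650; cost = 9.24%.
Preferred: weight = 1236/10962 = 0.1128; cost = 8.4292%.
Term loan: weight = 1340/10962 = 0.1222; after-tax cost = 6.13% × (1 − 24%) = 4.6588%.
WACC = 0.7650 × 9.2400% + 0.1128 × 8.4292% + 0.1222 × 4.6588% = 8.5886%.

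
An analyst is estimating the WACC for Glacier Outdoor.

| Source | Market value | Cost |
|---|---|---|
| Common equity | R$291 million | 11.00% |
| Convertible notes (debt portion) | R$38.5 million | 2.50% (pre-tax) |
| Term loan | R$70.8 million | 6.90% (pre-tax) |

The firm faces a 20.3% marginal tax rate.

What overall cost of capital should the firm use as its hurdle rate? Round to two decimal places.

9.16%

Total capital V = 291 + 38.5 + 70.8 = 400.3.
Equity: weight = 291/400.3 = 0.7270; cost = 11%.
Convertible notes (debt portion): weight = 38.5/400.3 = 0.0962; after-tax cost = 2.5% × (1 − 20.3%) = 1.9925%.
Term loan: weight = 70.8/400.3 = 0.1769; after-tax cost = 6.9% × (1 − 20.3%) = 5.4993%.
WACC = 0.7270 × 11.0000% + 0.0962 × 1.9925% + 0.1769 × 5.4993% = 9.1608%.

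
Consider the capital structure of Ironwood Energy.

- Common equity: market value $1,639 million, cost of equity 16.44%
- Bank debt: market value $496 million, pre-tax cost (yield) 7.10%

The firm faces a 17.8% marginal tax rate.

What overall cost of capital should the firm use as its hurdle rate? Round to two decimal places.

13.98%

Total capital V = 1639 + 496 = 2135.
Equity: weight = 1639/2135 = 0.7677; cost = 16.44%.
Bank debt: weight = 496/2135 = 0.2323; after-tax cost = 7.1% × (1 − 17.8%) = 5.8362%.
WACC = 0.7677 × 16.4400% + 0.2323 × 5.8362% = 13.9765%.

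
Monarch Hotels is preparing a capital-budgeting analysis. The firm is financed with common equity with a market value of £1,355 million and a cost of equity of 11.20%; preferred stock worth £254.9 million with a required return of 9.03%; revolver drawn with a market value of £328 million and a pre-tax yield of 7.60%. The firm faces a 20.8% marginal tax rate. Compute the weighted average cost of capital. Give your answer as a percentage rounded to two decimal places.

Total capital V = 1355 + 254.9 + 328 = 1937.9.
Equity: weight = 1355/1937.9 = 0.6992; cost = 11.2%.
Preferred: weight = 254.9/1937.9 = 0.1315; cost = 9.03%.
Revolver drawn: weight = 328/1937.9 = 0.1693; after-tax cost = 7.6% × (1 − 20.8%) = 6.0192%.
WACC = 0.6992 × 11.2000% + 0.1315 × 9.0300% + 0.1693 × 6.0192% = 10.0377%.

10.04%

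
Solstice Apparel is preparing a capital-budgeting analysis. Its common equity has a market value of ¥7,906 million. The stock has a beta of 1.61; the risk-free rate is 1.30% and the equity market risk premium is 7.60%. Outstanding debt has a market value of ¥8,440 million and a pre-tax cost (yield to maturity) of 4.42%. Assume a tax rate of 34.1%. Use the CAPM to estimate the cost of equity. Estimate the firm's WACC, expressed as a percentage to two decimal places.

8.05%

Cost of equity via CAPM: Re = 1.3% + 1.61 × 7.6% = 13.5360%.
Total capital V = 7906 + 8440 = 16346.
Equity: weight = 7906/16346 = 0.4837; cost = 13.536%.
Debt: weight = 8440/16346 = 0.5163; after-tax cost = 4.42% × (1 − 34.1%) = 2.9128%.
WACC = 0.4837 × 13.5360% + 0.5163 × 2.9128% = 8.0509%.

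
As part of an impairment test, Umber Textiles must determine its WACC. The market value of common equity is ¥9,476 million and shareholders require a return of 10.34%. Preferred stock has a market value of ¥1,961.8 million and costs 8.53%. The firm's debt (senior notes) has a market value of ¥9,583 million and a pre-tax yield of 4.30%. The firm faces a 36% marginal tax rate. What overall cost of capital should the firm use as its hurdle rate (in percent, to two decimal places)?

Total capital V = 9476 + 1961.8 + 9583 = 21020.8.
Equity: weight = 9476/21020.8 = 0.4508; cost = 10.34%.
Preferred: weight = 1961.8/21020.8 = 0.0933; cost = 8.53%.
Senior notes: weight = 9583/21020.8 = 0.4559; after-tax cost = 4.3% × (1 − 36%) = 2.7520%.
WACC = 0.4508 × 10.3400% + 0.0933 × 8.5300% + 0.4559 × 2.7520% = 6.7118%.

6.71%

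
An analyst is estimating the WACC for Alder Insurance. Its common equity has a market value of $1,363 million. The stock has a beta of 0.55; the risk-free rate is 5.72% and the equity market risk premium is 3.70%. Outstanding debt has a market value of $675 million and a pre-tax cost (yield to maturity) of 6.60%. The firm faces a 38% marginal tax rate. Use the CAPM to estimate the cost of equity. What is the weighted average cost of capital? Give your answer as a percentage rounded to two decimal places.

Cost of equity via CAPM: Re = 5.72% + 0.55 × 3.7% = 7.7550%.
Total capital V = 1363 + 675 = 2038.
Equity: weight = 1363/2038 = 0.6688; cost = 7.755%.
Debt: weight = 675/2038 = 0.3312; after-tax cost = 6.6% × (1 − 38%) = 4.0920%.
WACC = 0.6688 × 7.7550% + 0.3312 × 4.0920% = 6.5418%.

6.54%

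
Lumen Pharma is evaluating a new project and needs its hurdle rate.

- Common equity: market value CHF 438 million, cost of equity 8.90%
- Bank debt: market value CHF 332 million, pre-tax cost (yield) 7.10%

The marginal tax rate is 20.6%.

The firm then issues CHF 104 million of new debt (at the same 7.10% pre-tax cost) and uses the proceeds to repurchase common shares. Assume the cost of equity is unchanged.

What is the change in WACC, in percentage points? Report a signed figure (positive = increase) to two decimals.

Current WACC:
Total capital V = 438 + 332 = 770.
Equity: weight = 438/770 = 0.5688; cost = 8.9%.
Bank debt: weight = 332/770 = 0.4312; after-tax cost = 7.1% × (1 − 20.6%) = 5.6374%.
WACC = 0.5688 × 8.9000% + 0.4312 × 5.6374% = 7.4933%.
After the change:
Total capital V = 334 + 436 = 770.
Equity: weight = 334/770 = 0.4338; cost = 8.9%.
Bank debt: weight = 436/770 = 0.5662; after-tax cost = 7.1% × (1 − 20.6%) = 5.6374%.
WACC = 0.4338 × 8.9000% + 0.5662 × 5.6374% = 7.0526%.
Change in WACC = 7.0526% − 7.4933% = -0.4407 pp.

-0.44 pp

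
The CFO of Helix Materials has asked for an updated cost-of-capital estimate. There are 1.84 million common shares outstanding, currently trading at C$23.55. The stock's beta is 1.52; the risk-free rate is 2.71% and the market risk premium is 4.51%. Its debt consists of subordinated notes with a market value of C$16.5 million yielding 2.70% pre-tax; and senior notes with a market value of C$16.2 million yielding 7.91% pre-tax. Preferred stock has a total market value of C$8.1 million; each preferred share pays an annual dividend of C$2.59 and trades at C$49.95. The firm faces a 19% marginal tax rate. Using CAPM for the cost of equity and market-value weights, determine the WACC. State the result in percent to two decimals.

7.09%

Cost of equity via CAPM: Re = 2.71% + 1.52 × 4.51% = 9.5652%.
Cost of preferred: Rp = 2.59 / 49.95 = 5.1852%.
Market value of equity E = 23.55 × 1.84m = 43.332m.
Total capital V = 43.332 + 8.1 + 16.5 + 16.2 = 84.132.
Equity: weight = 43.332/84.132 = 0.5150; cost = 9.5652%.
Preferred: weight = 8.1/84.132 = 0.0963; cost = 5.1852%.
Subordinated notes: weight = 16.5/84.132 = 0.1961; after-tax cost = 2.7% × (1 − 19%) = 2.1870%.
Senior notes: weight = 16.2/84.132 = 0.1926; after-tax cost = 7.91% × (1 − 19%) = 6.4071%.
WACC = 0.5150 × 9.5652% + 0.0963 × 5.1852% + 0.1961 × 2.1870% + 0.1926 × 6.4071% = 7.0884%.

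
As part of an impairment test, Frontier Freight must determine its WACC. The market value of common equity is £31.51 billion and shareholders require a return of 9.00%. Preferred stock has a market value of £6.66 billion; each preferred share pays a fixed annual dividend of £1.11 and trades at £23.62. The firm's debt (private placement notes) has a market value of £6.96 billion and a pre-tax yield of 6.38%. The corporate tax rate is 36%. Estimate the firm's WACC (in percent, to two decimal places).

7.61%

Cost of preferred: Rp = 1.11 / 23.62 = 4.6994%.
Total capital V = 31.51 + 6.66 + 6.96 = 45.13.
Equity: weight = 31.51/45.13 = 0.6982; cost = 9%.
Preferred: weight = 6.66/45.13 = 0.1476; cost = 4.6994%.
Private placement notes: weight = 6.96/45.13 = 0.1542; after-tax cost = 6.38% × (1 − 36%) = 4.0832%.
WACC = 0.6982 × 9.0000% + 0.1476 × 4.6994% + 0.1542 × 4.0832% = 7.6071%.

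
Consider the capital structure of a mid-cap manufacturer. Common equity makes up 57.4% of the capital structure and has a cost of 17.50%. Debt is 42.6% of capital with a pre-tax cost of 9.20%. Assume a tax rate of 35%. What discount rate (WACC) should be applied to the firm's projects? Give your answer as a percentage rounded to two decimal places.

After-tax cost of debt = 9.2% × (1 − 35%) = 5.9800%.
WACC = 0.574 × 17.5000% + 0.426 × 5.9800% = 12.5925%.

12.59%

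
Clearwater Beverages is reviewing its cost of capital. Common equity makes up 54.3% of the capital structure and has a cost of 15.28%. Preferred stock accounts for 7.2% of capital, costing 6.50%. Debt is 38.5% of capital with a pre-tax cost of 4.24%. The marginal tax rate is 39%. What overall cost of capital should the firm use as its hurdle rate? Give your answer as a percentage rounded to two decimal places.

After-tax cost of debt = 4.24% × (1 − 39%) = 2.5864%.
WACC = 0.543 × 15.2800% + 0.072 × 6.5000% + 0.385 × 2.5864% = 9.7608%.

9.76%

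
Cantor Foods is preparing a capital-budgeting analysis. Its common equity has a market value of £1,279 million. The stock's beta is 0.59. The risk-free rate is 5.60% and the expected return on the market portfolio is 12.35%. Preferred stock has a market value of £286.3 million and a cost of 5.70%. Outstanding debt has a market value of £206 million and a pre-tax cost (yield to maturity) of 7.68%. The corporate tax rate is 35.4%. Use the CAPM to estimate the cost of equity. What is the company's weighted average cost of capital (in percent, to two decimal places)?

8.42%

Market risk premium = 12.35% − 5.6% = 6.75%.
Cost of equity via CAPM: Re = 5.6% + 0.59 × 6.75% = 9.5825%.
Total capital V = 1279 + 286.3 + 206 = 1771.3.
Equity: weight = 1279/1771.3 = 0.7221; cost = 9.5825%.
Preferred: weight = 286.3/1771.3 = 0.1616; cost = 5.7%.
Debt: weight = 206/1771.3 = 0.1163; after-tax cost = 7.68% × (1 − 35.4%) = 4.9613%.
WACC = 0.7221 × 9.5825% + 0.1616 × 5.7000% + 0.1163 × 4.9613% = 8.4175%.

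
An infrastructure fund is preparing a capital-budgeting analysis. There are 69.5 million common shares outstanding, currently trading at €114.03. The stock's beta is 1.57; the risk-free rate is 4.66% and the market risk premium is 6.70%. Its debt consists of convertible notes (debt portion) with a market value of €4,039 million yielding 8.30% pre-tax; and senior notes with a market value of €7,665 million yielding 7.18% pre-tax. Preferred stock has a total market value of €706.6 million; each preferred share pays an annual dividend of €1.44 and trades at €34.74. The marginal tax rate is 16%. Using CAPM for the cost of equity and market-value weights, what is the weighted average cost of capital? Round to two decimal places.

Cost of equity via CAPM: Re = 4.66% + 1.57 × 6.7% = 15.1790%.
Cost of preferred: Rp = 1.44 / 34.74 = 4.1451%.
Market value of equity E = 114.03 × 69.5m = 7925.085m.
Total capital V = 7925.085 + 706.6 + 4039 + 7665 = 20335.685.
Equity: weight = 7925.085/20335.685 = 0.3897; cost = 15.179%.
Preferred: weight = 706.6/20335.685 = 0.0347; cost = 4.1451%.
Convertible notes (debt portion): weight = 4039/20335.685 = 0.1986; after-tax cost = 8.3% × (1 − 16%) = 6.9720%.
Senior notes: weight = 7665/20335.685 = 0.3769; after-tax cost = 7.18% × (1 − 16%) = 6.0312%.
WACC = 0.3897 × 15.1790% + 0.0347 × 4.1451% + 0.1986 × 6.9720% + 0.3769 × 6.0312% = 9.7175%.

9.72%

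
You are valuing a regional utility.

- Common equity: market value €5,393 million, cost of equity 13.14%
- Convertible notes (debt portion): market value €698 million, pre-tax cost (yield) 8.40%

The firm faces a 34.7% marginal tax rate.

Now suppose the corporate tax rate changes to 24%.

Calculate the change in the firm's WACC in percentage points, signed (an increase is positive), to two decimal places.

Current WACC:
Total capital V = 5393 + 698 = 6091.
Equity: weight = 5393/6091 = 0.8854; cost = 13.14%.
Convertible notes (debt portion): weight = 698/6091 = 0.1146; after-tax cost = 8.4% × (1 − 34.7%) = 5.4852%.
WACC = 0.8854 × 13.1400% + 0.1146 × 5.4852% = 12.2628%.
After the change:
Total capital V = 5393 + 698 = 6091.
Equity: weight = 5393/6091 = 0.8854; cost = 13.14%.
Convertible notes (debt portion): weight = 698/6091 = 0.1146; after-tax cost = 8.4% × (1 − 24%) = 6.3840%.
WACC = 0.8854 × 13.1400% + 0.1146 × 6.3840% = 12.3658%.
Change in WACC = 12.3658% − 12.2628% = 0.1030 pp.

+0.10 pp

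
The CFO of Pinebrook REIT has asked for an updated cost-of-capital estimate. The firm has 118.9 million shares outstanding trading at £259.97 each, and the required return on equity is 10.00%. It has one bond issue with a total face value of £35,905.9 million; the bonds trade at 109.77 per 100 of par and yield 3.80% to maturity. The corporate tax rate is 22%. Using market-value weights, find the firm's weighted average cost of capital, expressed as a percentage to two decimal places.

Market value of equity E = 259.97 × 118.9m = 30910.433m. Market value of debt D = 35905.9m × 109.77/100 = 39413.90643m.
Total capital V = 30910.433 + 39413.90643 = 70324.33943.
Equity: weight = 30910.433/70324.33943 = 0.4395; cost = 10%.
Bonds outstanding: weight = 39413.90643/70324.33943 = 0.5605; after-tax cost = 3.8% × (1 − 22%) = 2.9640%.
WACC = 0.4395 × 10.0000% + 0.5605 × 2.9640% = 6.0566%.

6.06%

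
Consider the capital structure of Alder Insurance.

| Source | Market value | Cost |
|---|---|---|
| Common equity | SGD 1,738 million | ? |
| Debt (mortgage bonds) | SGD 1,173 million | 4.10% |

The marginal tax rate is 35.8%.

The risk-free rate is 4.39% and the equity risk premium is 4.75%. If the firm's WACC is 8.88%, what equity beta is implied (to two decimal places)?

Total capital V = 1738 + 1173 = 2911.
Equity weight = 1738/2911 = 0.5970.
Mortgage bonds weight = 1173/2911 = 0.4030.
Debt contribution = 0.4030 × 4.1% × (1 − 35.8%) = 1.0607%.
Required equity contribution = 8.88% − 1.0607% = 7.8193%  ⇒  Re = 13.0967%.
CAPM: 13.0967% = 4.39% + β × 4.75%  ⇒  β = 1.8330.

1.83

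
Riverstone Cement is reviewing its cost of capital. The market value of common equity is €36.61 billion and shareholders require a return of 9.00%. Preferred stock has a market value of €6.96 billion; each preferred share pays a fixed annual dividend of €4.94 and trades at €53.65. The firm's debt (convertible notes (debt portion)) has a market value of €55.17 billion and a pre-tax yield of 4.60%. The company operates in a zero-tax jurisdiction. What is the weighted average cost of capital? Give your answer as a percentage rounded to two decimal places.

Cost of preferred: Rp = 4.94 / 53.65 = 9.2078%.
Total capital V = 36.61 + 6.96 + 55.17 = 98.74.
Equity: weight = 36.61/98.74 = 0.3708; cost = 9%.
Preferred: weight = 6.96/98.74 = 0.0705; cost = 9.2078%.
Convertible notes (debt portion): weight = 55.17/98.74 = 0.5587; after-tax cost = 4.6% × (1 − 0%) = 4.6000%.
WACC = 0.3708 × 9.0000% + 0.0705 × 9.2078% + 0.5587 × 4.6000% = 6.5562%.

6.56%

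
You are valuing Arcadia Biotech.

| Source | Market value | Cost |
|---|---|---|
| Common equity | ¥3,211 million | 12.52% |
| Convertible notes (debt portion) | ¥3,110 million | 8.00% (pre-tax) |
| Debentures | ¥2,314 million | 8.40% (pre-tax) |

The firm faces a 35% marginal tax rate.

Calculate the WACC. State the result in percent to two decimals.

Total capital V = 3211 + 3110 + 2314 = 8635.
Equity: weight = 3211/8635 = 0.3719; cost = 12.52%.
Convertible notes (debt portion): weight = 3110/8635 = 0.3602; after-tax cost = 8% × (1 − 35%) = 5.2000%.
Debentures: weight = 2314/8635 = 0.2680; after-tax cost = 8.4% × (1 − 35%) = 5.4600%.
WACC = 0.3719 × 12.5200% + 0.3602 × 5.2000% + 0.2680 × 5.4600% = 7.9917%.

7.99%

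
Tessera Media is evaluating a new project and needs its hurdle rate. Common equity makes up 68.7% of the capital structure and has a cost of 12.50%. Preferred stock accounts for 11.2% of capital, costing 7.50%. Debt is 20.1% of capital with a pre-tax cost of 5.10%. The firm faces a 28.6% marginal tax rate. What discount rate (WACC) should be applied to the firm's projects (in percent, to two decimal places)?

10.16%

After-tax cost of debt = 5.1% × (1 − 28.6%) = 3.6414%.
WACC = 0.687 × 12.5000% + 0.112 × 7.5000% + 0.201 × 3.6414% = 10.1594%.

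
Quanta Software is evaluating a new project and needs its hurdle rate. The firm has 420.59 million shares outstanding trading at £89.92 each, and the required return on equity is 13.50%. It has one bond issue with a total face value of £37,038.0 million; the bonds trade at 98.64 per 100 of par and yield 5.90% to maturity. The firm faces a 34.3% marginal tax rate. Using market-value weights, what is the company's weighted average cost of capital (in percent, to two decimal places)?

Market value of equity E = 89.92 × 420.59m = 37819.4528m. Market value of debt D = 37038m × 98.64/100 = 36534.2832m.
Total capital V = 37819.4528 + 36534.2832 = 74353.736.
Equity: weight = 37819.4528/74353.736 = 0.5086; cost = 13.5%.
Bonds outstanding: weight = 36534.2832/74353.736 = 0.4914; after-tax cost = 5.9% × (1 − 34.3%) = 3.8763%.
WACC = 0.5086 × 13.5000% + 0.4914 × 3.8763% = 8.7713%.

8.77%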